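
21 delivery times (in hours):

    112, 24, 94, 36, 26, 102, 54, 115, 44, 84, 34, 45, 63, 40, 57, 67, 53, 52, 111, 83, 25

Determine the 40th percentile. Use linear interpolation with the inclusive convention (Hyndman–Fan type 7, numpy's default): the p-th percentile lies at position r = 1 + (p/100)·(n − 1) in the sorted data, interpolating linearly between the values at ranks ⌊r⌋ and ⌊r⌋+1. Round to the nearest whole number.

Sorted: 24, 25, 26, 34, 36, 40, 44, 45, 52, 53, 54, 57, 63, 67, 83, 84, 94, 102, 111, 112, 115.
n = 21.
r = 1 + (40/100)·(21 − 1) = 1 + 8 = 9.
r is an integer, so P40 is the value at rank 9: 52.

52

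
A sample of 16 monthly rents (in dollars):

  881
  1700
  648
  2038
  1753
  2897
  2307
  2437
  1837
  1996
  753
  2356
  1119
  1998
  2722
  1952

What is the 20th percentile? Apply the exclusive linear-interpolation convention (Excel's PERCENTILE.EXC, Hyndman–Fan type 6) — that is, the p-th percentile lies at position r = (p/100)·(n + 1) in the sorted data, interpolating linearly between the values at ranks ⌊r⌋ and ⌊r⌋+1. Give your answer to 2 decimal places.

Sorted: 648, 753, 881, 1119, 1700, 1753, 1837, 1952, 1996, 1998, 2038, 2307, 2356, 2437, 2722, 2897.
n = 16.
r = (20/100)·(16 + 1) = 3.4.
Rank 3 is 881 and rank 4 is 1119.
Interpolate: 881 + 0.4·(1119 − 881) = 881 + 0.4·238 = 976.2.

976.20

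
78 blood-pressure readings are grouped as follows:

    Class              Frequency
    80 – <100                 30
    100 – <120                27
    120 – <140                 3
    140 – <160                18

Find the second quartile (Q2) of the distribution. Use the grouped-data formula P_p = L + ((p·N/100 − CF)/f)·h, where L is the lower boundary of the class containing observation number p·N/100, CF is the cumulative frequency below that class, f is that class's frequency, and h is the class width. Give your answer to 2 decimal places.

106.67

N = 78; target position k = 50/100 · 78 = 39.
Cumulative frequencies: 30, 57, 60, 78.
Observation 39 falls in the class 100 – <120.
L = 100, CF = 30, f = 27, h = 20.
P50 = 100 + ((39 − 30)/27)·20 = 100 + 6.66667 = 106.667.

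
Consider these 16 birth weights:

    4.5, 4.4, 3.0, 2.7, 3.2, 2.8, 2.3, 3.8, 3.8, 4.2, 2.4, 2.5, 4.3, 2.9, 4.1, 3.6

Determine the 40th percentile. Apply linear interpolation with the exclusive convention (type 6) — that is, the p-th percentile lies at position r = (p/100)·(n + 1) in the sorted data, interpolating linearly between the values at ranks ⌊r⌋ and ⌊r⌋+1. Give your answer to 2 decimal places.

2.98

Sorted: 2.3, 2.4, 2.5, 2.7, 2.8, 2.9, 3.0, 3.2, 3.6, 3.8, 3.8, 4.1, 4.2, 4.3, 4.4, 4.5.
n = 16.
r = (40/100)·(16 + 1) = 6.8.
Rank 6 is 2.9 and rank 7 is 3.0.
Interpolate: 2.9 + 0.8·(3.0 − 2.9) = 2.9 + 0.8·0.1 = 2.98.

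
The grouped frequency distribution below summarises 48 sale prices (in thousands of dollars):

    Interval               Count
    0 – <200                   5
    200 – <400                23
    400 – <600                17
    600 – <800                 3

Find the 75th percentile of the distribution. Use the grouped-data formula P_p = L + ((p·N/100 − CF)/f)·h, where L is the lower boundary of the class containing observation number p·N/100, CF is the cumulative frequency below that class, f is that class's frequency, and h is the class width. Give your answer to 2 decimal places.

N = 48; target position k = 75/100 · 48 = 36.
Cumulative frequencies: 5, 28, 45, 48.
Observation 36 falls in the class 400 – <600.
L = 400, CF = 28, f = 17, h = 200.
P75 = 400 + ((36 − 28)/17)·200 = 400 + 94.1176 = 494.118.

494.12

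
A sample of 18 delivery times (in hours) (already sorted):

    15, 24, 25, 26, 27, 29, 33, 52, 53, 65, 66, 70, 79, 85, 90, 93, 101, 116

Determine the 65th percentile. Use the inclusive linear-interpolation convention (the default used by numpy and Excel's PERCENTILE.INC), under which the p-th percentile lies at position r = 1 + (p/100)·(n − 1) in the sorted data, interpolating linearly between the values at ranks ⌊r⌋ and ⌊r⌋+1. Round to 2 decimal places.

70.45

n = 18.
r = 1 + (65/100)·(18 − 1) = 1 + 11.05 = 12.05.
Rank 12 is 70 and rank 13 is 79.
Interpolate: 70 + 0.05·(79 − 70) = 70 + 0.05·9 = 70.45.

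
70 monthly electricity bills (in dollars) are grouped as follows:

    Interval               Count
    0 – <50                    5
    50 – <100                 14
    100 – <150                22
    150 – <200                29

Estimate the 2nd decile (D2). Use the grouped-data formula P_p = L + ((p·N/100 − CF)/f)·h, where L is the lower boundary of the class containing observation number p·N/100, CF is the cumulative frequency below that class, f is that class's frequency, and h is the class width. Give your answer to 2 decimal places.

82.14

N = 70; target position k = 20/100 · 70 = 14.
Cumulative frequencies: 5, 19, 41, 70.
Observation 14 falls in the class 50 – <100.
L = 50, CF = 5, f = 14, h = 50.
P20 = 50 + ((14 − 5)/14)·50 = 50 + 32.1429 = 82.1429.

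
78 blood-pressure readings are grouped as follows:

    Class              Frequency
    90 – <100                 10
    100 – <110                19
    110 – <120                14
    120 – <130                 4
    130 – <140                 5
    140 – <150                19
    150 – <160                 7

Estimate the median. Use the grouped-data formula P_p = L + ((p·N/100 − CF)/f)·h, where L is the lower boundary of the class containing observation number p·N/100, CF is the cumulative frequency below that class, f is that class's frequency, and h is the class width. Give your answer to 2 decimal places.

N = 78; target position k = 50/100 · 78 = 39.
Cumulative frequencies: 10, 29, 43, 47, 52, 71, 78.
Observation 39 falls in the class 110 – <120.
L = 110, CF = 29, f = 14, h = 10.
P50 = 110 + ((39 − 29)/14)·10 = 110 + 7.14286 = 117.143.

117.14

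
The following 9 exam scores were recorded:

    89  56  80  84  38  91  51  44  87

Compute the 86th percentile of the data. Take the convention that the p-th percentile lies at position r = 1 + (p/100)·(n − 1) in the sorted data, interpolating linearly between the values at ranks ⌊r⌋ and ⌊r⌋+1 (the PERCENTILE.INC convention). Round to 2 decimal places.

Sorted: 38, 44, 51, 56, 80, 84, 87, 89, 91.
n = 9.
r = 1 + (86/100)·(9 − 1) = 1 + 6.88 = 7.88.
Rank 7 is 87 and rank 8 is 89.
Interpolate: 87 + 0.88·(89 − 87) = 87 + 0.88·2 = 88.76.

88.76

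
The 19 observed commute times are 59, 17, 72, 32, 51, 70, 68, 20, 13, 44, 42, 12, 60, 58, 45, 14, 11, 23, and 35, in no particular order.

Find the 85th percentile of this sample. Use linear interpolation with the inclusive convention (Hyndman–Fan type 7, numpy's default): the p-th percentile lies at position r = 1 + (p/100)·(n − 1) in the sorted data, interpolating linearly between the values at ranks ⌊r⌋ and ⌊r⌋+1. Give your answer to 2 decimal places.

Sorted: 11, 12, 13, 14, 17, 20, 23, 32, 35, 42, 44, 45, 51, 58, 59, 60, 68, 70, 72.
n = 19.
r = 1 + (85/100)·(19 − 1) = 1 + 15.3 = 16.3.
Rank 16 is 60 and rank 17 is 68.
Interpolate: 60 + 0.3·(68 − 60) = 60 + 0.3·8 = 62.4.

62.40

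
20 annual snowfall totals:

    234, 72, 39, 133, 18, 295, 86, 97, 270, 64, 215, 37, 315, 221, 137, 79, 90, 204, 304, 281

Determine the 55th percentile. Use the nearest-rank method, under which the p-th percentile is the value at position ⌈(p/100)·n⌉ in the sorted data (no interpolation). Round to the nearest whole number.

Sorted: 18, 37, 39, 64, 72, 79, 86, 90, 97, 133, 137, 204, 215, 221, 234, 270, 281, 295, 304, 315.
n = 20.
Position = ⌈55/100 · 20⌉ = ⌈11⌉ = 11.
The value at rank 11 is 137.

137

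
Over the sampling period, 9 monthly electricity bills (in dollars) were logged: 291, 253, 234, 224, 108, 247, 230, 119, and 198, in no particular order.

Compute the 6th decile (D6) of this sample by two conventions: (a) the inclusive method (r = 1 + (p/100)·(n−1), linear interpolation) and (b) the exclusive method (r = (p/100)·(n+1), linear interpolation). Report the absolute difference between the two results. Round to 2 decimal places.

0.80

Sorted: 108, 119, 198, 224, 230, 234, 247, 253, 291.
n = 9.
(a) r = 5.8; between ranks 5 (230) and 6 (234): 233.2.
(b) r = 6 → value at rank 6 = 234.
|233.2 − 234| = 0.8.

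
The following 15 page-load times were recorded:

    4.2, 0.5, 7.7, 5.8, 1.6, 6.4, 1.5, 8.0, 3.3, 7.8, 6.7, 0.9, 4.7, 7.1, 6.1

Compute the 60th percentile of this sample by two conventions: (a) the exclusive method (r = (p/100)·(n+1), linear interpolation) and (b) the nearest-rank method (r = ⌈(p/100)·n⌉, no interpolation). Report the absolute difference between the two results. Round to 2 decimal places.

0.18

Sorted: 0.5, 0.9, 1.5, 1.6, 3.3, 4.2, 4.7, 5.8, 6.1, 6.4, 6.7, 7.1, 7.7, 7.8, 8.0.
n = 15.
(a) r = 9.6; between ranks 9 (6.1) and 10 (6.4): 6.28.
(b) the nearest-rank method: rank 9 → 6.1.
|6.28 − 6.1| = 0.18.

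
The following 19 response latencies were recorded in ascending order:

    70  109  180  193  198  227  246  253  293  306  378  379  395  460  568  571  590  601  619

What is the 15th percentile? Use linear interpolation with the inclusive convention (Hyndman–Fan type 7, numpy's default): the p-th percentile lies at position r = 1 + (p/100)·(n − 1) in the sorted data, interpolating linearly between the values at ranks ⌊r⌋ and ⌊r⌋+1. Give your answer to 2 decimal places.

n = 19.
r = 1 + (15/100)·(19 − 1) = 1 + 2.7 = 3.7.
Rank 3 is 180 and rank 4 is 193.
Interpolate: 180 + 0.7·(193 − 180) = 180 + 0.7·13 = 189.1.

189.10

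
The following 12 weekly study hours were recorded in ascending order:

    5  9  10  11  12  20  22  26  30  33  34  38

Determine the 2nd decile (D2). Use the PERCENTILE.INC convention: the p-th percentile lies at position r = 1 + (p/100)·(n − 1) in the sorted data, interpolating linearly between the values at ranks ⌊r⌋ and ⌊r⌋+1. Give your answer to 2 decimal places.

10.20

n = 12.
r = 1 + (20/100)·(12 − 1) = 1 + 2.2 = 3.2.
Rank 3 is 10 and rank 4 is 11.
Interpolate: 10 + 0.2·(11 − 10) = 10 + 0.2·1 = 10.2.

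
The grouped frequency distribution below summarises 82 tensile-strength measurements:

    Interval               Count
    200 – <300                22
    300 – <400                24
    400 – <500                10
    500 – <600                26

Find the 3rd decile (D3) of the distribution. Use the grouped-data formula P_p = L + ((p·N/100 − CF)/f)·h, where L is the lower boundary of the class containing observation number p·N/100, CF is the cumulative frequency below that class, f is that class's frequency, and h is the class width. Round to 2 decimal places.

N = 82; target position k = 30/100 · 82 = 24.6.
Cumulative frequencies: 22, 46, 56, 82.
Observation 24.6 falls in the class 300 – <400.
L = 300, CF = 22, f = 24, h = 100.
P30 = 300 + ((24.6 − 22)/24)·100 = 300 + 10.8333 = 310.833.

310.83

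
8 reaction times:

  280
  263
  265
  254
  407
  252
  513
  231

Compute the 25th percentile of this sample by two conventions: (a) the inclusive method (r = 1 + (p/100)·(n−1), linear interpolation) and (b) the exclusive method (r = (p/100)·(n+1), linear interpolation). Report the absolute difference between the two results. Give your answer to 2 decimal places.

1.00

Sorted: 231, 252, 254, 263, 265, 280, 407, 513.
n = 8.
(a) r = 2.75; between ranks 2 (252) and 3 (254): 253.5.
(b) r = 2.25; between ranks 2 (252) and 3 (254): 252.5.
|253.5 − 252.5| = 1.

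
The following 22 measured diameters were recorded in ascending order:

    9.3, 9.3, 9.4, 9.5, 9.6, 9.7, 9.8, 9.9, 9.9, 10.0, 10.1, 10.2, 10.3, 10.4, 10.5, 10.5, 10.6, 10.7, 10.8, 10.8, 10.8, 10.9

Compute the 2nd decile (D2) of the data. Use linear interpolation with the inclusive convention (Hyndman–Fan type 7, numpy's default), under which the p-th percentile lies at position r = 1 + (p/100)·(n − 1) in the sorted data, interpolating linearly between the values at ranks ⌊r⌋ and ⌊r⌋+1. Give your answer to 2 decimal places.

n = 22.
r = 1 + (20/100)·(22 − 1) = 1 + 4.2 = 5.2.
Rank 5 is 9.6 and rank 6 is 9.7.
Interpolate: 9.6 + 0.2·(9.7 − 9.6) = 9.6 + 0.2·0.1 = 9.62.

9.62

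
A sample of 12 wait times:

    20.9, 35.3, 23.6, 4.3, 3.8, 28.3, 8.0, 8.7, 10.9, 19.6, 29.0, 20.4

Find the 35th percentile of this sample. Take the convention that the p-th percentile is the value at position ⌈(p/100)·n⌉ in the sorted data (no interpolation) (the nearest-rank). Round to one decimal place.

10.9

Sorted: 3.8, 4.3, 8.0, 8.7, 10.9, 19.6, 20.4, 20.9, 23.6, 28.3, 29.0, 35.3.
n = 12.
Position = ⌈35/100 · 12⌉ = ⌈4.2⌉ = 5.
The value at rank 5 is 10.9.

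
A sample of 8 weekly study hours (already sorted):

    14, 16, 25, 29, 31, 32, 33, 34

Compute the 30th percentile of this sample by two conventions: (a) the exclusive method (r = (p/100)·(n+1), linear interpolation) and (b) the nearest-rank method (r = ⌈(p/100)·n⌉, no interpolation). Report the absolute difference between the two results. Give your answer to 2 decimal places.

2.70

n = 8.
(a) r = 2.7; between ranks 2 (16) and 3 (25): 22.3.
(b) the nearest-rank method: rank 3 → 25.
|22.3 − 25| = 2.7.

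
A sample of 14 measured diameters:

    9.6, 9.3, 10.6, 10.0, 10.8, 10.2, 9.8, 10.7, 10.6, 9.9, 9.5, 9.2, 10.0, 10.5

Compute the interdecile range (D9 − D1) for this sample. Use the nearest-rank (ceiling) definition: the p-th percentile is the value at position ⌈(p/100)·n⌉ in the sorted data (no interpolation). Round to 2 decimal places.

1.40

Sorted: 9.2, 9.3, 9.5, 9.6, 9.8, 9.9, 10.0, 10.0, 10.2, 10.5, 10.6, 10.6, 10.7, 10.8.
n = 14.
P10: rank ⌈10/100·14⌉ = 2 → 9.3.
P90: rank ⌈90/100·14⌉ = 13 → 10.7.
Difference: 10.7 − 9.3 = 1.4.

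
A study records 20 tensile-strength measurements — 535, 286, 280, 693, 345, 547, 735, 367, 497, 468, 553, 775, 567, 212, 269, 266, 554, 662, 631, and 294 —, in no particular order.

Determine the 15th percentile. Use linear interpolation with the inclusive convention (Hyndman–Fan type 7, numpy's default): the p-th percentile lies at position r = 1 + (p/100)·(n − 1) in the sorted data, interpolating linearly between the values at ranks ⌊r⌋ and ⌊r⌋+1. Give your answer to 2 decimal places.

Sorted: 212, 266, 269, 280, 286, 294, 345, 367, 468, 497, 535, 547, 553, 554, 567, 631, 662, 693, 735, 775.
n = 20.
r = 1 + (15/100)·(20 − 1) = 1 + 2.85 = 3.85.
Rank 3 is 269 and rank 4 is 280.
Interpolate: 269 + 0.85·(280 − 269) = 269 + 0.85·11 = 278.35.

278.35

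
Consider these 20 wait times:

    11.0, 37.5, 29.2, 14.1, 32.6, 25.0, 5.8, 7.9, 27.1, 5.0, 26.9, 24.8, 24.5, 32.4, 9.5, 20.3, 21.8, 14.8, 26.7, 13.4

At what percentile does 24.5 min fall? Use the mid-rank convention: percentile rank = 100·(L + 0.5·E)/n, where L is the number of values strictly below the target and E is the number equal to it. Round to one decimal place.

52.5

Sorted: 5.0, 5.8, 7.9, 9.5, 11.0, 13.4, 14.1, 14.8, 20.3, 21.8, 24.5, 24.8, 25.0, 26.7, 26.9, 27.1, 29.2, 32.4, 32.6, 37.5.
Count below 24.5: L = 10; count equal: E = 1; n = 20.
Percentile rank = 100·(10 + 0.5·1)/20 = 100·10.5/20 = 52.5.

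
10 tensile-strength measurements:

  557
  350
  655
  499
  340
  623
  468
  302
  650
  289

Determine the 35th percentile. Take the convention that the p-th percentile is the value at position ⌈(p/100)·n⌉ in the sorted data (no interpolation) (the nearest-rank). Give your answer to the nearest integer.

Sorted: 289, 302, 340, 350, 468, 499, 557, 623, 650, 655.
n = 10.
Position = ⌈35/100 · 10⌉ = ⌈3.5⌉ = 4.
The value at rank 4 is 350.

350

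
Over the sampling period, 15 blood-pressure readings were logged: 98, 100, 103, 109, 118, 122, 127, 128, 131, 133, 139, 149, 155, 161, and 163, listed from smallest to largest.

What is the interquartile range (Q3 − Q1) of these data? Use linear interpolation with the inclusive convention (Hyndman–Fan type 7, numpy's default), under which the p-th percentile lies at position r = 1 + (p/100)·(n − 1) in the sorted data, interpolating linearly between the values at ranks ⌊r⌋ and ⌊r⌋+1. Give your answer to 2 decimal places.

n = 15.
P25: r = 4.5; ranks 4–5 are 109, 118; interpolating gives 113.5.
P75: r = 11.5; ranks 11–12 are 139, 149; interpolating gives 144.
Difference: 144 − 113.5 = 30.5.

30.50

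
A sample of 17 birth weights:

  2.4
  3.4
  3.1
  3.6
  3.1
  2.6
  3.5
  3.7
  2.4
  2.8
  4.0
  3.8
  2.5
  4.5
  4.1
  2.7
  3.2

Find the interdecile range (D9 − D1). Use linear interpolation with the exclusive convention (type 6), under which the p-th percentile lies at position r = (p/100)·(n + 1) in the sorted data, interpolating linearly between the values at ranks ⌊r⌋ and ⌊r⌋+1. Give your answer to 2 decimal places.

Sorted: 2.4, 2.4, 2.5, 2.6, 2.7, 2.8, 3.1, 3.1, 3.2, 3.4, 3.5, 3.6, 3.7, 3.8, 4.0, 4.1, 4.5.
n = 17.
P10: r = 1.8; ranks 1–2 are 2.4, 2.4; interpolating gives 2.4.
P90: r = 16.2; ranks 16–17 are 4.1, 4.5; interpolating gives 4.18.
Difference: 4.18 − 2.4 = 1.78.

1.78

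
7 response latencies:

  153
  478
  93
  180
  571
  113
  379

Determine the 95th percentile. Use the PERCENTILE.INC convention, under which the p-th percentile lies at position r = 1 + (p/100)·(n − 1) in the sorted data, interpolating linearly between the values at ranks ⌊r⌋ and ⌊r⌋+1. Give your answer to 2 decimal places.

543.10

Sorted: 93, 113, 153, 180, 379, 478, 571.
n = 7.
r = 1 + (95/100)·(7 − 1) = 1 + 5.7 = 6.7.
Rank 6 is 478 and rank 7 is 571.
Interpolate: 478 + 0.7·(571 − 478) = 478 + 0.7·93 = 543.1.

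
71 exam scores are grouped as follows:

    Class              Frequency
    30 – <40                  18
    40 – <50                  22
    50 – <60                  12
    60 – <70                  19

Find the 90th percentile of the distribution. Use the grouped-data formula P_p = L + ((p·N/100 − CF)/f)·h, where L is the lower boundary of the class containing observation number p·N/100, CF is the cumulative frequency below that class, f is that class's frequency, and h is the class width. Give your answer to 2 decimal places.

66.26

N = 71; target position k = 90/100 · 71 = 63.9.
Cumulative frequencies: 18, 40, 52, 71.
Observation 63.9 falls in the class 60 – <70.
L = 60, CF = 52, f = 19, h = 10.
P90 = 60 + ((63.9 − 52)/19)·10 = 60 + 6.26316 = 66.2632.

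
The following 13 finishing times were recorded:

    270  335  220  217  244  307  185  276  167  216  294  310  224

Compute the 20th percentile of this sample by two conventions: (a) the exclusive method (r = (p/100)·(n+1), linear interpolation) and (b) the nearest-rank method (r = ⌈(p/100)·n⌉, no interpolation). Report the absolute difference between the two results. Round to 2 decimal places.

Sorted: 167, 185, 216, 217, 220, 224, 244, 270, 276, 294, 307, 310, 335.
n = 13.
(a) r = 2.8; between ranks 2 (185) and 3 (216): 209.8.
(b) the nearest-rank method: rank 3 → 216.
|209.8 − 216| = 6.2.

6.20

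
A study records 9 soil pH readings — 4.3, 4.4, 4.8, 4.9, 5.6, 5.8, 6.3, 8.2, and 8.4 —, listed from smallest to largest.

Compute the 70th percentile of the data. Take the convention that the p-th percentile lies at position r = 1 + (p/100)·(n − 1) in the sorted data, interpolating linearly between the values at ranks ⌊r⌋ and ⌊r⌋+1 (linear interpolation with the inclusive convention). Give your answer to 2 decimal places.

6.10

n = 9.
r = 1 + (70/100)·(9 − 1) = 1 + 5.6 = 6.6.
Rank 6 is 5.8 and rank 7 is 6.3.
Interpolate: 5.8 + 0.6·(6.3 − 5.8) = 5.8 + 0.6·0.5 = 6.1.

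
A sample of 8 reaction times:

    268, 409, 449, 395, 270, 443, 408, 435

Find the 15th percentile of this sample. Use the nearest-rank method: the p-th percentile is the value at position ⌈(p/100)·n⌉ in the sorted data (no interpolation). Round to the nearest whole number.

270

Sorted: 268, 270, 395, 408, 409, 435, 443, 449.
n = 8.
Position = ⌈15/100 · 8⌉ = ⌈1.2⌉ = 2.
The value at rank 2 is 270.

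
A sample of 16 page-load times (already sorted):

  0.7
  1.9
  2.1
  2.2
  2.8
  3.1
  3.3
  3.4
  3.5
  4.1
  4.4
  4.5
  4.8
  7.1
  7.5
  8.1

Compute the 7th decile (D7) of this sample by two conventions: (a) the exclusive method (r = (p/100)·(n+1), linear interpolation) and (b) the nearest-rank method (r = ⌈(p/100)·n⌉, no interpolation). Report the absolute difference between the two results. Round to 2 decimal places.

0.01

n = 16.
(a) r = 11.9; between ranks 11 (4.4) and 12 (4.5): 4.49.
(b) the nearest-rank method: rank 12 → 4.5.
|4.49 − 4.5| = 0.01.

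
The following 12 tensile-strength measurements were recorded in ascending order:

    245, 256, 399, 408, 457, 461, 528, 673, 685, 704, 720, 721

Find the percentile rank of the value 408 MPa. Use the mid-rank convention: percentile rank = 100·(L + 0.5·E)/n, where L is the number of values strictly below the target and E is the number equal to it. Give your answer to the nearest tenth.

29.2

Count below 408: L = 3; count equal: E = 1; n = 12.
Percentile rank = 100·(3 + 0.5·1)/12 = 100·3.5/12 = 29.17.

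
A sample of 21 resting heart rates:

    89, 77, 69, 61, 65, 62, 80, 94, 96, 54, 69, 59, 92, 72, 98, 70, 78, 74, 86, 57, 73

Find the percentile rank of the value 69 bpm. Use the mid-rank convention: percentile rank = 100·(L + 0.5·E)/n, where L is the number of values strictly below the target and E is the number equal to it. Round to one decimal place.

Sorted: 54, 57, 59, 61, 62, 65, 69, 69, 70, 72, 73, 74, 77, 78, 80, 86, 89, 92, 94, 96, 98.
Count below 69: L = 6; count equal: E = 2; n = 21.
Percentile rank = 100·(6 + 0.5·2)/21 = 100·7/21 = 33.33.

33.3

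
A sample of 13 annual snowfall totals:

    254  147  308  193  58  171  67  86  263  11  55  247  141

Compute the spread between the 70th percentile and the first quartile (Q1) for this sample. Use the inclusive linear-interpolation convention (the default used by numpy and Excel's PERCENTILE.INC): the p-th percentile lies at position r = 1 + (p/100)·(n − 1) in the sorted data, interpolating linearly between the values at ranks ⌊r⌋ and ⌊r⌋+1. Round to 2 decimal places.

Sorted: 11, 55, 58, 67, 86, 141, 147, 171, 193, 247, 254, 263, 308.
n = 13.
P25: r = 4 (integer) → 67.
P70: r = 9.4; ranks 9–10 are 193, 247; interpolating gives 214.6.
Difference: 214.6 − 67 = 147.6.

147.60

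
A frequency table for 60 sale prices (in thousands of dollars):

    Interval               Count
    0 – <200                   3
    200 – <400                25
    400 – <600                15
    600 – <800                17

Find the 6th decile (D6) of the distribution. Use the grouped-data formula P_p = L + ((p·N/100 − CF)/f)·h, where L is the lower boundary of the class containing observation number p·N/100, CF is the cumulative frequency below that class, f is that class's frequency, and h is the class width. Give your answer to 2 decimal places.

N = 60; target position k = 60/100 · 60 = 36.
Cumulative frequencies: 3, 28, 43, 60.
Observation 36 falls in the class 400 – <600.
L = 400, CF = 28, f = 15, h = 200.
P60 = 400 + ((36 − 28)/15)·200 = 400 + 106.667 = 506.667.

506.67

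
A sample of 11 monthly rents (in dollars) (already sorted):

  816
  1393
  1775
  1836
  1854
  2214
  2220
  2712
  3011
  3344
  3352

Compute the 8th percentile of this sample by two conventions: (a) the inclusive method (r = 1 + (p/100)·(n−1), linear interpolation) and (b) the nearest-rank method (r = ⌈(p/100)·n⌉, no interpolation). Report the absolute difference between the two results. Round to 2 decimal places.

461.60

n = 11.
(a) r = 1.8; between ranks 1 (816) and 2 (1393): 1277.6.
(b) the nearest-rank method: rank 1 → 816.
|1277.6 − 816| = 461.6.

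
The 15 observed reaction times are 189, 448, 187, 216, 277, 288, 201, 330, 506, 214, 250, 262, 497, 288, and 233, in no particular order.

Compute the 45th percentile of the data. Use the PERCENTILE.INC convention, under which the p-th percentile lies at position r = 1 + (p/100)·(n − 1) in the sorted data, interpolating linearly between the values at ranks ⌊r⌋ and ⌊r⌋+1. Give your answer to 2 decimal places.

Sorted: 187, 189, 201, 214, 216, 233, 250, 262, 277, 288, 288, 330, 448, 497, 506.
n = 15.
r = 1 + (45/100)·(15 − 1) = 1 + 6.3 = 7.3.
Rank 7 is 250 and rank 8 is 262.
Interpolate: 250 + 0.3·(262 − 250) = 250 + 0.3·12 = 253.6.

253.60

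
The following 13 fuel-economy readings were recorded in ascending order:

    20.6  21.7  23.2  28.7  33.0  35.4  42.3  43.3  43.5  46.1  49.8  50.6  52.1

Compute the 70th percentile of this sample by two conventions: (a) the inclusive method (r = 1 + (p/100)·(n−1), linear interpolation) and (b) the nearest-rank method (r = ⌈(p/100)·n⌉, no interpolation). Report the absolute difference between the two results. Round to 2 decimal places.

n = 13.
(a) r = 9.4; between ranks 9 (43.5) and 10 (46.1): 44.54.
(b) the nearest-rank method: rank 10 → 46.1.
|44.54 − 46.1| = 1.56.

1.56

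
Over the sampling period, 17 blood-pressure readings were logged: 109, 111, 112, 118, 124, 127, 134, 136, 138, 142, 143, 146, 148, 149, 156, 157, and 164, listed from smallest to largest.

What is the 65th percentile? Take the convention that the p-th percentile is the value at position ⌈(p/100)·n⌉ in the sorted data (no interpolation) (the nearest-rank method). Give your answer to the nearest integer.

146

n = 17.
Position = ⌈65/100 · 17⌉ = ⌈11.05⌉ = 12.
The value at rank 12 is 146.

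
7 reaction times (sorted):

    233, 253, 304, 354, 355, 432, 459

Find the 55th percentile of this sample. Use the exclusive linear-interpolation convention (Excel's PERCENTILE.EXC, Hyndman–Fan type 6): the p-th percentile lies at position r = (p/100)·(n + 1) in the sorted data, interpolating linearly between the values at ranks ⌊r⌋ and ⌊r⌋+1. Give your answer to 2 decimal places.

354.40

n = 7.
r = (55/100)·(7 + 1) = 4.4.
Rank 4 is 354 and rank 5 is 355.
Interpolate: 354 + 0.4·(355 − 354) = 354 + 0.4·1 = 354.4.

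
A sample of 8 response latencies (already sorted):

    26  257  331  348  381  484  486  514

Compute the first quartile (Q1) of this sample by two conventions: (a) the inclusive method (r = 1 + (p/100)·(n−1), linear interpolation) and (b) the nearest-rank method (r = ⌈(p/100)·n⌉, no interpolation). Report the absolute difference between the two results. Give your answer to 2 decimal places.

n = 8.
(a) r = 2.75; between ranks 2 (257) and 3 (331): 312.5.
(b) the nearest-rank method: rank 2 → 257.
|312.5 − 257| = 55.5.

55.50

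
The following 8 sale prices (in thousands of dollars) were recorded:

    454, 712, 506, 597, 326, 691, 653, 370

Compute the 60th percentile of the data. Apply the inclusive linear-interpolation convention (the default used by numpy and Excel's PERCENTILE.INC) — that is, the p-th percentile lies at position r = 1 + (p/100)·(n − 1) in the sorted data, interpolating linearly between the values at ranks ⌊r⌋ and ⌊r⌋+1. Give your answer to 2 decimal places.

608.20

Sorted: 326, 370, 454, 506, 597, 653, 691, 712.
n = 8.
r = 1 + (60/100)·(8 − 1) = 1 + 4.2 = 5.2.
Rank 5 is 597 and rank 6 is 653.
Interpolate: 597 + 0.2·(653 − 597) = 597 + 0.2·56 = 608.2.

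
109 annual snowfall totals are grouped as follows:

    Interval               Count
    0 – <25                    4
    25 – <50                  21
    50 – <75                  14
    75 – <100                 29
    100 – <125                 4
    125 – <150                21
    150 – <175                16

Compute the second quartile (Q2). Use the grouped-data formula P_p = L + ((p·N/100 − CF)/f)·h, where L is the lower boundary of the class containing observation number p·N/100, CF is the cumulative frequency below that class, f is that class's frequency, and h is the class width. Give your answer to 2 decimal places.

88.36

N = 109; target position k = 50/100 · 109 = 54.5.
Cumulative frequencies: 4, 25, 39, 68, 72, 93, 109.
Observation 54.5 falls in the class 75 – <100.
L = 75, CF = 39, f = 29, h = 25.
P50 = 75 + ((54.5 − 39)/29)·25 = 75 + 13.3621 = 88.3621.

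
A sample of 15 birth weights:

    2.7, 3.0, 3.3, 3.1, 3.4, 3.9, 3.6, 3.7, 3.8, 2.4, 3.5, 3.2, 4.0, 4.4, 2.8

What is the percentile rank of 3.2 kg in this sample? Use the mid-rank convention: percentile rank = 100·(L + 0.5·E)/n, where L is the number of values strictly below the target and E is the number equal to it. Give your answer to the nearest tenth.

36.7

Sorted: 2.4, 2.7, 2.8, 3.0, 3.1, 3.2, 3.3, 3.4, 3.5, 3.6, 3.7, 3.8, 3.9, 4.0, 4.4.
Count below 3.2: L = 5; count equal: E = 1; n = 15.
Percentile rank = 100·(5 + 0.5·1)/15 = 100·5.5/15 = 36.67.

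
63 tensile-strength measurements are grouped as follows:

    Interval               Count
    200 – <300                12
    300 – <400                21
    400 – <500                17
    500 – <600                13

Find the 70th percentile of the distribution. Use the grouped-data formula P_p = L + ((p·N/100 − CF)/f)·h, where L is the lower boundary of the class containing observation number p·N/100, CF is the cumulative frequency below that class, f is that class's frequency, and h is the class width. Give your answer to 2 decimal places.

N = 63; target position k = 70/100 · 63 = 44.1.
Cumulative frequencies: 12, 33, 50, 63.
Observation 44.1 falls in the class 400 – <500.
L = 400, CF = 33, f = 17, h = 100.
P70 = 400 + ((44.1 − 33)/17)·100 = 400 + 65.2941 = 465.294.

465.29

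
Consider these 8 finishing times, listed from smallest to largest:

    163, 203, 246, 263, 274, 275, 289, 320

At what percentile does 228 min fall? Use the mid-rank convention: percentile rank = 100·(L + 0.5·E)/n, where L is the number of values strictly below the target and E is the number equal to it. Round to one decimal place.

Count below 228: L = 2; count equal: E = 0; n = 8.
Percentile rank = 100·(2 + 0.5·0)/8 = 100·2/8 = 25.

25.0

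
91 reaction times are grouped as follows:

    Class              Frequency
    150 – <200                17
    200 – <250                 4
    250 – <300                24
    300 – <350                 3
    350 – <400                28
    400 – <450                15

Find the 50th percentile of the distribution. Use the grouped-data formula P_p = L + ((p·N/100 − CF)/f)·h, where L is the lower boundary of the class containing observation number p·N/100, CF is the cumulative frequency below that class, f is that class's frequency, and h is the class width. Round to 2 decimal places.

308.33

N = 91; target position k = 50/100 · 91 = 45.5.
Cumulative frequencies: 17, 21, 45, 48, 76, 91.
Observation 45.5 falls in the class 300 – <350.
L = 300, CF = 45, f = 3, h = 50.
P50 = 300 + ((45.5 − 45)/3)·50 = 300 + 8.33333 = 308.333.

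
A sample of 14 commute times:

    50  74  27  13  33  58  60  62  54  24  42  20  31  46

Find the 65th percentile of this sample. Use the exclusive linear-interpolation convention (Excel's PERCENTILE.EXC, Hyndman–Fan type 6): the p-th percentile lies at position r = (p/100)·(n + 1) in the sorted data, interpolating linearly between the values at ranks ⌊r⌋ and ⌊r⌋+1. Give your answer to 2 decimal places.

53.00

Sorted: 13, 20, 24, 27, 31, 33, 42, 46, 50, 54, 58, 60, 62, 74.
n = 14.
r = (65/100)·(14 + 1) = 9.75.
Rank 9 is 50 and rank 10 is 54.
Interpolate: 50 + 0.75·(54 − 50) = 50 + 0.75·4 = 53.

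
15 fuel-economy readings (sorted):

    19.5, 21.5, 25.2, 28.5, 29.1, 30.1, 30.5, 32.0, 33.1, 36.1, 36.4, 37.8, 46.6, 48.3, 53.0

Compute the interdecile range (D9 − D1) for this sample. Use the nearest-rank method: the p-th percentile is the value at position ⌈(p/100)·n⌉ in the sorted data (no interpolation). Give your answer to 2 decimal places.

26.80

n = 15.
P10: rank ⌈10/100·15⌉ = 2 → 21.5.
P90: rank ⌈90/100·15⌉ = 14 → 48.3.
Difference: 48.3 − 21.5 = 26.8.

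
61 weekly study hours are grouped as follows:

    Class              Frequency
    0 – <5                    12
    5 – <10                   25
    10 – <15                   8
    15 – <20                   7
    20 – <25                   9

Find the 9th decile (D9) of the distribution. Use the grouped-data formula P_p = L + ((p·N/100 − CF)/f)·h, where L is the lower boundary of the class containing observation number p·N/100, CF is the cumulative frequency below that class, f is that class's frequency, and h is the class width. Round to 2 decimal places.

21.61

N = 61; target position k = 90/100 · 61 = 54.9.
Cumulative frequencies: 12, 37, 45, 52, 61.
Observation 54.9 falls in the class 20 – <25.
L = 20, CF = 52, f = 9, h = 5.
P90 = 20 + ((54.9 − 52)/9)·5 = 20 + 1.61111 = 21.6111.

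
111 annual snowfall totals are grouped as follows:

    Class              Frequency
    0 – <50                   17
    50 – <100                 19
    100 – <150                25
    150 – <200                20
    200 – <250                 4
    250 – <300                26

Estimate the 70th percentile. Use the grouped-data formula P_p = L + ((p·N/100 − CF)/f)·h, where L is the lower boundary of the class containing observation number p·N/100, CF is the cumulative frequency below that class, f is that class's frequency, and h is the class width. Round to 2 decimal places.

191.75

N = 111; target position k = 70/100 · 111 = 77.7.
Cumulative frequencies: 17, 36, 61, 81, 85, 111.
Observation 77.7 falls in the class 150 – <200.
L = 150, CF = 61, f = 20, h = 50.
P70 = 150 + ((77.7 − 61)/20)·50 = 150 + 41.75 = 191.75.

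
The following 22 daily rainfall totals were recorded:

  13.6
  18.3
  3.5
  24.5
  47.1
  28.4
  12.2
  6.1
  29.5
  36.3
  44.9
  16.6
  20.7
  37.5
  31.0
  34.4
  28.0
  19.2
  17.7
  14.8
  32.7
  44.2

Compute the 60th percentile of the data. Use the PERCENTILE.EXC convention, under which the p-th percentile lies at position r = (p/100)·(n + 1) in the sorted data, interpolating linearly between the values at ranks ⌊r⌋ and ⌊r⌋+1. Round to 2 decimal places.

Sorted: 3.5, 6.1, 12.2, 13.6, 14.8, 16.6, 17.7, 18.3, 19.2, 20.7, 24.5, 28.0, 28.4, 29.5, 31.0, 32.7, 34.4, 36.3, 37.5, 44.2, 44.9, 47.1.
n = 22.
r = (60/100)·(22 + 1) = 13.8.
Rank 13 is 28.4 and rank 14 is 29.5.
Interpolate: 28.4 + 0.8·(29.5 − 28.4) = 28.4 + 0.8·1.1 = 29.28.

29.28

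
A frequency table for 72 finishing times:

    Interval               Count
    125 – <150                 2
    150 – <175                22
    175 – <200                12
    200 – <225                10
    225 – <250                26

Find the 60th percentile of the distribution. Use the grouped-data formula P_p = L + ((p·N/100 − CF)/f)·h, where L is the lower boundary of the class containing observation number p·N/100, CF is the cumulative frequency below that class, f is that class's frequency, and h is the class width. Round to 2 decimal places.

218.00

N = 72; target position k = 60/100 · 72 = 43.2.
Cumulative frequencies: 2, 24, 36, 46, 72.
Observation 43.2 falls in the class 200 – <225.
L = 200, CF = 36, f = 10, h = 25.
P60 = 200 + ((43.2 − 36)/10)·25 = 200 + 18 = 218.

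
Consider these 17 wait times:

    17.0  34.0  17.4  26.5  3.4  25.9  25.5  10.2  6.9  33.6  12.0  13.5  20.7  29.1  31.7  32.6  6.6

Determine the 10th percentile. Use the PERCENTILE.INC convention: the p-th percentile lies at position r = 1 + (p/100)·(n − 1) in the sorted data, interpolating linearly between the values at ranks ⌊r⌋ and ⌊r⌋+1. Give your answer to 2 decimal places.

Sorted: 3.4, 6.6, 6.9, 10.2, 12.0, 13.5, 17.0, 17.4, 20.7, 25.5, 25.9, 26.5, 29.1, 31.7, 32.6, 33.6, 34.0.
n = 17.
r = 1 + (10/100)·(17 − 1) = 1 + 1.6 = 2.6.
Rank 2 is 6.6 and rank 3 is 6.9.
Interpolate: 6.6 + 0.6·(6.9 − 6.6) = 6.6 + 0.6·0.3 = 6.78.

6.78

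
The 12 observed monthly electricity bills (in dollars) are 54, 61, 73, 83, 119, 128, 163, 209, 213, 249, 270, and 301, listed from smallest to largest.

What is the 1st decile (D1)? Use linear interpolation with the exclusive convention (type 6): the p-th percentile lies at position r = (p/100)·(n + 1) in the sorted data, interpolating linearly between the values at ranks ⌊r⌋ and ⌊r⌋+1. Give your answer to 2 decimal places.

56.10

n = 12.
r = (10/100)·(12 + 1) = 1.3.
Rank 1 is 54 and rank 2 is 61.
Interpolate: 54 + 0.3·(61 − 54) = 54 + 0.3·7 = 56.1.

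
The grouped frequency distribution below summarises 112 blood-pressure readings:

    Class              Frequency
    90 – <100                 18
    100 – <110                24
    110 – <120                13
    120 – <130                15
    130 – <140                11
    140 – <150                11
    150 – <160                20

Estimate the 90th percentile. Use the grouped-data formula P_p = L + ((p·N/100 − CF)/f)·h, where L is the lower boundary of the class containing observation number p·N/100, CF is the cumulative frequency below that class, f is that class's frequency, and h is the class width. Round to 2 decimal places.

N = 112; target position k = 90/100 · 112 = 100.8.
Cumulative frequencies: 18, 42, 55, 70, 81, 92, 112.
Observation 100.8 falls in the class 150 – <160.
L = 150, CF = 92, f = 20, h = 10.
P90 = 150 + ((100.8 − 92)/20)·10 = 150 + 4.4 = 154.4.

154.40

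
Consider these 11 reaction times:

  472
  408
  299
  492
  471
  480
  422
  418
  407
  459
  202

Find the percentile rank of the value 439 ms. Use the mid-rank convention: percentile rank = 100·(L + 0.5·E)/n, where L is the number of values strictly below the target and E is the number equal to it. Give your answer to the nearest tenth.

54.5

Sorted: 202, 299, 407, 408, 418, 422, 459, 471, 472, 480, 492.
Count below 439: L = 6; count equal: E = 0; n = 11.
Percentile rank = 100·(6 + 0.5·0)/11 = 100·6/11 = 54.55.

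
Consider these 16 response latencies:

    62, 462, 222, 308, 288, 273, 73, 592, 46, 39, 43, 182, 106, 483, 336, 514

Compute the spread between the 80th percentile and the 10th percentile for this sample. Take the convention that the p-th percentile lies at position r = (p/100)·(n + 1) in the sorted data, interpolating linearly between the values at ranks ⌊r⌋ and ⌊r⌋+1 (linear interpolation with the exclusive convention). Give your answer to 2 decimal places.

432.80

Sorted: 39, 43, 46, 62, 73, 106, 182, 222, 273, 288, 308, 336, 462, 483, 514, 592.
n = 16.
P10: r = 1.7; ranks 1–2 are 39, 43; interpolating gives 41.8.
P80: r = 13.6; ranks 13–14 are 462, 483; interpolating gives 474.6.
Difference: 474.6 − 41.8 = 432.8.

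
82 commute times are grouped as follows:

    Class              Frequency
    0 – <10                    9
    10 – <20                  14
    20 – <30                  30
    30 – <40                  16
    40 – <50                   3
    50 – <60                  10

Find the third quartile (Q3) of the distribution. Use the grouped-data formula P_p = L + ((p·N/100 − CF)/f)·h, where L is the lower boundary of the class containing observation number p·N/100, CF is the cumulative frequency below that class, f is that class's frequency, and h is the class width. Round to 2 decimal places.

N = 82; target position k = 75/100 · 82 = 61.5.
Cumulative frequencies: 9, 23, 53, 69, 72, 82.
Observation 61.5 falls in the class 30 – <40.
L = 30, CF = 53, f = 16, h = 10.
P75 = 30 + ((61.5 − 53)/16)·10 = 30 + 5.3125 = 35.3125.

35.31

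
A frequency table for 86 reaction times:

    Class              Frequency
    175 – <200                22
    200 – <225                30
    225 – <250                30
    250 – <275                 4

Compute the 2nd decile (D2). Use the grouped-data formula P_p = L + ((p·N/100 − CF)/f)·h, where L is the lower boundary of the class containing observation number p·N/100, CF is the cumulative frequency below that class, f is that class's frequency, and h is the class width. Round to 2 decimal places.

194.55

N = 86; target position k = 20/100 · 86 = 17.2.
Cumulative frequencies: 22, 52, 82, 86.
Observation 17.2 falls in the class 175 – <200.
L = 175, CF = 0, f = 22, h = 25.
P20 = 175 + ((17.2 − 0)/22)·25 = 175 + 19.5455 = 194.545.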